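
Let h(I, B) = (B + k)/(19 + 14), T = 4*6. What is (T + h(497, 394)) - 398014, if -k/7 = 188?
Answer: -13134592/33 ≈ -3.9802e+5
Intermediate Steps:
T = 24
k = -1316 (k = -7*188 = -1316)
h(I, B) = -1316/33 + B/33 (h(I, B) = (B - 1316)/(19 + 14) = (-1316 + B)/33 = (-1316 + B)*(1/33) = -1316/33 + B/33)
(T + h(497, 394)) - 398014 = (24 + (-1316/33 + (1/33)*394)) - 398014 = (24 + (-1316/33 + 394/33)) - 398014 = (24 - 922/33) - 398014 = -130/33 - 398014 = -13134592/33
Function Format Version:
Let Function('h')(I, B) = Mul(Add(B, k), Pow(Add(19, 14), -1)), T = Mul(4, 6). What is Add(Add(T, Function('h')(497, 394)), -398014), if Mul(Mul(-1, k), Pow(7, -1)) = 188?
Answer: Rational(-13134592, 33) ≈ -3.9802e+5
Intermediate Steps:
T = 24
k = -1316 (k = Mul(-7, 188) = -1316)
Function('h')(I, B) = Add(Rational(-1316, 33), Mul(Rational(1, 33), B)) (Function('h')(I, B) = Mul(Add(B, -1316), Pow(Add(19, 14), -1)) = Mul(Add(-1316, B), Pow(33, -1)) = Mul(Add(-1316, B), Rational(1, 33)) = Add(Rational(-1316, 33), Mul(Rational(1, 33), B)))
Add(Add(T, Function('h')(497, 394)), -398014) = Add(Add(24, Add(Rational(-1316, 33), Mul(Rational(1, 33), 394))), -398014) = Add(Add(24, Add(Rational(-1316, 33), Rational(394, 33))), -398014) = Add(Add(24, Rational(-922, 33)), -398014) = Add(Rational(-130, 33), -398014) = Rational(-13134592, 33)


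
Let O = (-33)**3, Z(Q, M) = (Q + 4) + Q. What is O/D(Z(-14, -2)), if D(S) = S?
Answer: 11979/8 ≈ 1497.4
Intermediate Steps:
Z(Q, M) = 4 + 2*Q (Z(Q, M) = (4 + Q) + Q = 4 + 2*Q)
O = -35937
O/D(Z(-14, -2)) = -35937/(4 + 2*(-14)) = -35937/(4 - 28) = -35937/(-24) = -35937*(-1/24) = 11979/8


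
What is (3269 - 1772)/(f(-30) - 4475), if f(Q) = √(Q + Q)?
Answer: -1339815/4005137 - 2994*I*√15/20025685 ≈ -0.33452 - 0.00057904*I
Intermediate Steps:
f(Q) = √2*√Q (f(Q) = √(2*Q) = √2*√Q)
(3269 - 1772)/(f(-30) - 4475) = (3269 - 1772)/(√2*√(-30) - 4475) = 1497/(√2*(I*√30) - 4475) = 1497/(2*I*√15 - 4475) = 1497/(-4475 + 2*I*√15)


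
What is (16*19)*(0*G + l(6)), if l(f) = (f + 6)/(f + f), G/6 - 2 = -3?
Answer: 304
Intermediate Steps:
G = -6 (G = 12 + 6*(-3) = 12 - 18 = -6)
l(f) = (6 + f)/(2*f) (l(f) = (6 + f)/((2*f)) = (6 + f)*(1/(2*f)) = (6 + f)/(2*f))
(16*19)*(0*G + l(6)) = (16*19)*(0*(-6) + (1/2)*(6 + 6)/6) = 304*(0 + (1/2)*(1/6)*12) = 304*(0 + 1) = 304*1 = 304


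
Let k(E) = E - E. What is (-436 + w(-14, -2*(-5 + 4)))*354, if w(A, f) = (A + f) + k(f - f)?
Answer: -158592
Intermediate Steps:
k(E) = 0
w(A, f) = A + f (w(A, f) = (A + f) + 0 = A + f)
(-436 + w(-14, -2*(-5 + 4)))*354 = (-436 + (-14 - 2*(-5 + 4)))*354 = (-436 + (-14 - 2*(-1)))*354 = (-436 + (-14 + 2))*354 = (-436 - 12)*354 = -448*354 = -158592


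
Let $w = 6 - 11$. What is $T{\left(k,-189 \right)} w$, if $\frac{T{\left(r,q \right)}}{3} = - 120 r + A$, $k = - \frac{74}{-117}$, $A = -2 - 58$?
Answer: $\frac{26500}{13} \approx 2038.5$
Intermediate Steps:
$A = -60$ ($A = -2 - 58 = -60$)
$k = \frac{74}{117}$ ($k = \left(-74\right) \left(- \frac{1}{117}\right) = \frac{74}{117} \approx 0.63248$)
$w = -5$
$T{\left(r,q \right)} = -180 - 360 r$ ($T{\left(r,q \right)} = 3 \left(- 120 r - 60\right) = 3 \left(-60 - 120 r\right) = -180 - 360 r$)
$T{\left(k,-189 \right)} w = \left(-180 - \frac{2960}{13}\right) \left(-5\right) = \left(- \frac{5300}{13}\right) \left(-5\right) = \frac{26500}{13}$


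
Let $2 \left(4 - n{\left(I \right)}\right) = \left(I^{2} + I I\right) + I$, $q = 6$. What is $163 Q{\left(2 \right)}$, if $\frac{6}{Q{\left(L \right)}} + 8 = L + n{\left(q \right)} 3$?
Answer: $- \frac{326}{37} \approx -8.8108$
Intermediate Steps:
$n{\left(I \right)} = 4 - I^{2} - \frac{I}{2}$ ($n{\left(I \right)} = 4 - \frac{\left(I^{2} + I I\right) + I}{2} = 4 - \frac{\left(I^{2} + I^{2}\right) + I}{2} = 4 - \frac{2 I^{2} + I}{2} = 4 - \frac{I + 2 I^{2}}{2} = 4 - \left(I^{2} + \frac{I}{2}\right) = 4 - I^{2} - \frac{I}{2}$)
$Q{\left(L \right)} = \frac{6}{-113 + L}$ ($Q{\left(L \right)} = \frac{6}{-8 + \left(L + \left(4 - 6^{2} - 3\right) 3\right)} = \frac{6}{-8 + \left(L + \left(4 - 36 - 3\right) 3\right)} = \frac{6}{-8 + \left(L - 105\right)} = \frac{6}{-8 + \left(-105 + L\right)} = \frac{6}{-113 + L}$)
$163 Q{\left(2 \right)} = 163 \frac{6}{-113 + 2} = 163 \frac{6}{-111} = 163 \cdot 6 \left(- \frac{1}{111}\right) = 163 \left(- \frac{2}{37}\right) = - \frac{326}{37}$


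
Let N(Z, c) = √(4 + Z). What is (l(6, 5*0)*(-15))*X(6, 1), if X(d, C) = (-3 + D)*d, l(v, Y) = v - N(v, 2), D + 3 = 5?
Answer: 540 - 90*√10 ≈ 255.40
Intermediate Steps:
D = 2 (D = -3 + 5 = 2)
l(v, Y) = v - √(4 + v)
X(d, C) = -d (X(d, C) = (-3 + 2)*d = -d)
(l(6, 5*0)*(-15))*X(6, 1) = ((6 - √(4 + 6))*(-15))*(-1*6) = ((6 - √10)*(-15))*(-6) = (-90 + 15*√10)*(-6) = 540 - 90*√10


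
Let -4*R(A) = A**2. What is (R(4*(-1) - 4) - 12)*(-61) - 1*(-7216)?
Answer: 8924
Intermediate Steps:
R(A) = -A**2/4
(R(4*(-1) - 4) - 12)*(-61) - 1*(-7216) = (-(4*(-1) - 4)**2/4 - 12)*(-61) - 1*(-7216) = (-(-4 - 4)**2/4 - 12)*(-61) + 7216 = (-1/4*(-8)**2 - 12)*(-61) + 7216 = (-1/4*64 - 12)*(-61) + 7216 = (-16 - 12)*(-61) + 7216 = -28*(-61) + 7216 = 1708 + 7216 = 8924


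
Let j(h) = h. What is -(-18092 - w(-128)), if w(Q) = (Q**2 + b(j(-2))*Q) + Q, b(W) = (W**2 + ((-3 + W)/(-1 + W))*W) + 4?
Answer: 101252/3 ≈ 33751.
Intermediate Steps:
b(W) = 4 + W**2 + W*(-3 + W)/(-1 + W) (b(W) = (W**2 + ((-3 + W)/(-1 + W))*W) + 4 = (W**2 + W*(-3 + W)/(-1 + W)) + 4 = 4 + W**2 + W*(-3 + W)/(-1 + W))
w(Q) = Q**2 + 17*Q/3 (w(Q) = (Q**2 + ((-4 - 2 + (-2)**3)/(-1 - 2))*Q) + Q = (Q**2 + ((-4 - 2 - 8)/(-3))*Q) + Q = (Q**2 + (-1/3*(-14))*Q) + Q = (Q**2 + 14*Q/3) + Q = Q**2 + 17*Q/3)
-(-18092 - w(-128)) = -(-18092 - (-128)*(17 + 3*(-128))/3) = -(-18092 - (-128)*(17 - 384)/3) = -(-18092 - (-128)*(-367)/3) = -(-18092 - 1*46976/3) = -(-18092 - 46976/3) = -1*(-101252/3) = 101252/3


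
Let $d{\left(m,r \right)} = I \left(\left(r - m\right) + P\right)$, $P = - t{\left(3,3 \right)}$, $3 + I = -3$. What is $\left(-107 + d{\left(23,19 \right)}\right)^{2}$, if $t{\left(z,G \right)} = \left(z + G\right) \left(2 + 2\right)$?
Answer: $3721$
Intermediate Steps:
$t{\left(z,G \right)} = 4 G + 4 z$ ($t{\left(z,G \right)} = \left(G + z\right) 4 = 4 G + 4 z$)
$I = -6$ ($I = -3 - 3 = -6$)
$P = -24$ ($P = - (4 \cdot 3 + 4 \cdot 3) = - (12 + 12) = \left(-1\right) 24 = -24$)
$d{\left(m,r \right)} = 144 - 6 r + 6 m$ ($d{\left(m,r \right)} = - 6 \left(\left(r - m\right) - 24\right) = - 6 \left(-24 + r - m\right) = 144 - 6 r + 6 m$)
$\left(-107 + d{\left(23,19 \right)}\right)^{2} = \left(-107 + \left(144 - 114 + 6 \cdot 23\right)\right)^{2} = \left(-107 + \left(144 - 114 + 138\right)\right)^{2} = \left(-107 + 168\right)^{2} = 61^{2} = 3721$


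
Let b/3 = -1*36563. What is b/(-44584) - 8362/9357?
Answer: 653548565/417172488 ≈ 1.5666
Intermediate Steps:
b = -109689 (b = 3*(-1*36563) = 3*(-36563) = -109689)
b/(-44584) - 8362/9357 = -109689/(-44584) - 8362/9357 = -109689*(-1/44584) - 8362*1/9357 = 109689/44584 - 8362/9357 = 653548565/417172488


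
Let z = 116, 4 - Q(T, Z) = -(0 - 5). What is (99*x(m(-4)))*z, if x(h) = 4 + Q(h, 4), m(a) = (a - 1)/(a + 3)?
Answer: 34452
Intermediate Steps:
Q(T, Z) = -1 (Q(T, Z) = 4 - (-1)*(0 - 5) = 4 - (-1)*(-5) = 4 - 1*5 = 4 - 5 = -1)
m(a) = (-1 + a)/(3 + a)
x(h) = 3 (x(h) = 4 - 1 = 3)
(99*x(m(-4)))*z = (99*3)*116 = 297*116 = 34452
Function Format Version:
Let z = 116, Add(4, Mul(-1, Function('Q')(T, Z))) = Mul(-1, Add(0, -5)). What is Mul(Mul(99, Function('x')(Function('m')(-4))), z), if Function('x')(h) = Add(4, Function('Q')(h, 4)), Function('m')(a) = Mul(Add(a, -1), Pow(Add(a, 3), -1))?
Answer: 34452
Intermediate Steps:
Function('Q')(T, Z) = -1 (Function('Q')(T, Z) = Add(4, Mul(-1, Mul(-1, Add(0, -5)))) = Add(4, Mul(-1, Mul(-1, -5))) = Add(4, Mul(-1, 5)) = Add(4, -5) = -1)
Function('m')(a) = Mul(Pow(Add(3, a), -1), Add(-1, a)) (Function('m')(a) = Mul(Add(-1, a), Pow(Add(3, a), -1)) = Mul(Pow(Add(3, a), -1), Add(-1, a)))
Function('x')(h) = 3 (Function('x')(h) = Add(4, -1) = 3)
Mul(Mul(99, Function('x')(Function('m')(-4))), z) = Mul(Mul(99, 3), 116) = Mul(297, 116) = 34452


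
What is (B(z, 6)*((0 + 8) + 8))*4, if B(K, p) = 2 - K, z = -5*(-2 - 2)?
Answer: -1152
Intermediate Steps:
z = 20 (z = -5*(-4) = 20)
(B(z, 6)*((0 + 8) + 8))*4 = ((2 - 1*20)*((0 + 8) + 8))*4 = ((2 - 20)*(8 + 8))*4 = -18*16*4 = -288*4 = -1152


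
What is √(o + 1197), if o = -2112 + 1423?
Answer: 2*√127 ≈ 22.539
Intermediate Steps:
o = -689
√(o + 1197) = √(-689 + 1197) = √508 = 2*√127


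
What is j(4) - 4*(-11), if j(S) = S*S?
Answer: 60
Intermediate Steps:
j(S) = S²
j(4) - 4*(-11) = 4² - 4*(-11) = 16 + 44 = 60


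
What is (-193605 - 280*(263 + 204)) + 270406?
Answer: -53959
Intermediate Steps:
(-193605 - 280*(263 + 204)) + 270406 = (-193605 - 280*467) + 270406 = (-193605 - 130760) + 270406 = -324365 + 270406 = -53959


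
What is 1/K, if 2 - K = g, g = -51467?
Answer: 1/51469 ≈ 1.9429e-5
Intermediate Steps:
K = 51469 (K = 2 - 1*(-51467) = 2 + 51467 = 51469)
1/K = 1/51469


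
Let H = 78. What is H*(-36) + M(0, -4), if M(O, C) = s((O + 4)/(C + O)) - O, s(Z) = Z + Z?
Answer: -2810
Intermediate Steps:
s(Z) = 2*Z
M(O, C) = -O + 2*(4 + O)/(C + O) (M(O, C) = 2*((O + 4)/(C + O)) - O = 2*((4 + O)/(C + O)) - O = 2*(4 + O)/(C + O) - O = -O + 2*(4 + O)/(C + O))
H*(-36) + M(0, -4) = 78*(-36) + (8 + 2*0 - 1*0*(-4 + 0))/(-4 + 0) = -2808 + (8 + 0 - 1*0*(-4))/(-4) = -2808 - (8 + 0 + 0)/4 = -2808 - 1/4*8 = -2808 - 2 = -2810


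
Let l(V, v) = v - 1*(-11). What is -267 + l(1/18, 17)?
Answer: -239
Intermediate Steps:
l(V, v) = 11 + v (l(V, v) = v + 11 = 11 + v)
-267 + l(1/18, 17) = -267 + (11 + 17) = -267 + 28 = -239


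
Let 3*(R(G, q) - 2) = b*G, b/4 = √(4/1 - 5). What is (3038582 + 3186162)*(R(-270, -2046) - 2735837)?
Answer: -17029872501240 - 2240907840*I ≈ -1.703e+13 - 2.2409e+9*I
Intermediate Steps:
b = 4*I (b = 4*√(4/1 - 5) = 4*√(4*1 - 5) = 4*√(4 - 5) = 4*√(-1) = 4*I ≈ 4.0*I)
R(G, q) = 2 + 4*I*G/3 (R(G, q) = 2 + ((4*I)*G)/3 = 2 + (4*I*G)/3 = 2 + 4*I*G/3)
(3038582 + 3186162)*(R(-270, -2046) - 2735837) = (3038582 + 3186162)*((2 + (4/3)*I*(-270)) - 2735837) = 6224744*((2 - 360*I) - 2735837) = 6224744*(-2735835 - 360*I) = -17029872501240 - 2240907840*I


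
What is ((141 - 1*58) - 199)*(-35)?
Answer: 4060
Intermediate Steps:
((141 - 1*58) - 199)*(-35) = ((141 - 58) - 199)*(-35) = (83 - 199)*(-35) = -116*(-35) = 4060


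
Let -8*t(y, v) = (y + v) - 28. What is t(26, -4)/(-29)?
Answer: -3/116 ≈ -0.025862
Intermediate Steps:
t(y, v) = 7/2 - v/8 - y/8 (t(y, v) = -((y + v) - 28)/8 = -((v + y) - 28)/8 = -(-28 + v + y)/8 = 7/2 - v/8 - y/8)
t(26, -4)/(-29) = (7/2 - ⅛*(-4) - ⅛*26)/(-29) = (7/2 + ½ - 13/4)*(-1/29) = (¾)*(-1/29) = -3/116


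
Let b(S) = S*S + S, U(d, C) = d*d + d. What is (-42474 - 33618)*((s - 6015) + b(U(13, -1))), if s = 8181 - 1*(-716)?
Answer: -2753617296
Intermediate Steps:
s = 8897 (s = 8181 + 716 = 8897)
U(d, C) = d + d² (U(d, C) = d² + d = d + d²)
b(S) = S + S² (b(S) = S² + S = S + S²)
(-42474 - 33618)*((s - 6015) + b(U(13, -1))) = (-42474 - 33618)*((8897 - 6015) + (13*(1 + 13))*(1 + 13*(1 + 13))) = -76092*(2882 + (13*14)*(1 + 13*14)) = -76092*(2882 + 182*(1 + 182)) = -76092*(2882 + 182*183) = -76092*(2882 + 33306) = -76092*36188 = -2753617296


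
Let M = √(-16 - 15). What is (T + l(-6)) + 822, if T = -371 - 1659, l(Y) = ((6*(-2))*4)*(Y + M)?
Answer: -920 - 48*I*√31 ≈ -920.0 - 267.25*I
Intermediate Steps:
M = I*√31 (M = √(-31) = I*√31 ≈ 5.5678*I)
l(Y) = -48*Y - 48*I*√31 (l(Y) = ((6*(-2))*4)*(Y + I*√31) = (-12*4)*(Y + I*√31) = -48*(Y + I*√31) = -48*Y - 48*I*√31)
T = -2030
(T + l(-6)) + 822 = (-2030 + (-48*(-6) - 48*I*√31)) + 822 = (-2030 + (288 - 48*I*√31)) + 822 = (-1742 - 48*I*√31) + 822 = -920 - 48*I*√31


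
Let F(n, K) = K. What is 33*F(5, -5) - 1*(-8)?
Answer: -157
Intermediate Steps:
33*F(5, -5) - 1*(-8) = 33*(-5) - 1*(-8) = -165 + 8 = -157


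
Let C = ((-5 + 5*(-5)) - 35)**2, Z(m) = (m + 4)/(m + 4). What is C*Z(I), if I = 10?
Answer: 4225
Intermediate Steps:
Z(m) = 1 (Z(m) = (4 + m)/(4 + m) = 1)
C = 4225 (C = ((-5 - 25) - 35)**2 = (-30 - 35)**2 = (-65)**2 = 4225)
C*Z(I) = 4225*1 = 4225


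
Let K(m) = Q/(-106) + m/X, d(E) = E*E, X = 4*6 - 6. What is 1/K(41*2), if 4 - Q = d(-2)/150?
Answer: 11925/53878 ≈ 0.22133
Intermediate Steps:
X = 18 (X = 24 - 6 = 18)
d(E) = E²
Q = 298/75 (Q = 4 - (-2)²/150 = 4 - 4/150 = 4 - 1*2/75 = 4 - 2/75 = 298/75 ≈ 3.9733)
K(m) = -149/3975 + m/18 (K(m) = (298/75)/(-106) + m/18 = (298/75)*(-1/106) + m*(1/18) = -149/3975 + m/18)
1/K(41*2) = 1/(-149/3975 + (41*2)/18) = 1/(-149/3975 + (1/18)*82) = 1/(-149/3975 + 41/9) = 1/(53878/11925) = 11925/53878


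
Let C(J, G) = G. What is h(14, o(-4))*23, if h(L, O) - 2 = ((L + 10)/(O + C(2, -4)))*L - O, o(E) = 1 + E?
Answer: -989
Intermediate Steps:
h(L, O) = 2 - O + L*(10 + L)/(-4 + O) (h(L, O) = 2 + (((L + 10)/(O - 4))*L - O) = 2 + (((10 + L)/(-4 + O))*L - O) = 2 + (L*(10 + L)/(-4 + O) - O) = 2 + (-O + L*(10 + L)/(-4 + O)) = 2 - O + L*(10 + L)/(-4 + O))
h(14, o(-4))*23 = ((-8 + 14² - (1 - 4)² + 6*(1 - 4) + 10*14)/(-4 + (1 - 4)))*23 = ((-8 + 196 - 1*(-3)² + 6*(-3) + 140)/(-4 - 3))*23 = ((-8 + 196 - 1*9 - 18 + 140)/(-7))*23 = -(-8 + 196 - 9 - 18 + 140)/7*23 = -⅐*301*23 = -43*23 = -989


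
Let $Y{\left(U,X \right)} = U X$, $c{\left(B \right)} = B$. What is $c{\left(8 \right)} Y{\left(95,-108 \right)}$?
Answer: $-82080$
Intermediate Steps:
$c{\left(8 \right)} Y{\left(95,-108 \right)} = 8 \cdot 95 \left(-108\right) = 8 \left(-10260\right) = -82080$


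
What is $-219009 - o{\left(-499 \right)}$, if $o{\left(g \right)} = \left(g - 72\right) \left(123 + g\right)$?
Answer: $-433705$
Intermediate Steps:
$o{\left(g \right)} = \left(-72 + g\right) \left(123 + g\right)$
$-219009 - o{\left(-499 \right)} = -219009 - \left(-8856 + \left(-499\right)^{2} + 51 \left(-499\right)\right) = -219009 - \left(-8856 + 249001 - 25449\right) = -219009 - 214696 = -433705$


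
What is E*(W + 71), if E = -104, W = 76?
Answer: -15288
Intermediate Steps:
E*(W + 71) = -104*(76 + 71) = -104*147 = -15288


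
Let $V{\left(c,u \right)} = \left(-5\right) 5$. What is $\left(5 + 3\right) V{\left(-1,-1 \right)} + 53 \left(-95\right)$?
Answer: $-5235$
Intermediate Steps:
$V{\left(c,u \right)} = -25$
$\left(5 + 3\right) V{\left(-1,-1 \right)} + 53 \left(-95\right) = \left(5 + 3\right) \left(-25\right) + 53 \left(-95\right) = 8 \left(-25\right) - 5035 = -200 - 5035 = -5235$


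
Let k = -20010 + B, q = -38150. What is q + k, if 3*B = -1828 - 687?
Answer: -176995/3 ≈ -58998.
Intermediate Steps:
B = -2515/3 (B = (-1828 - 687)/3 = (⅓)*(-2515) = -2515/3 ≈ -838.33)
k = -62545/3 (k = -20010 - 2515/3 = -62545/3 ≈ -20848.)
q + k = -38150 - 62545/3 = -176995/3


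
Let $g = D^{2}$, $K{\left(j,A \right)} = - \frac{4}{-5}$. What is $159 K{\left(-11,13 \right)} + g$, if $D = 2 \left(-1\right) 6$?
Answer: $\frac{1356}{5} \approx 271.2$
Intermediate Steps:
$D = -12$ ($D = \left(-2\right) 6 = -12$)
$K{\left(j,A \right)} = \frac{4}{5}$ ($K{\left(j,A \right)} = \left(-4\right) \left(- \frac{1}{5}\right) = \frac{4}{5}$)
$g = 144$ ($g = \left(-12\right)^{2} = 144$)
$159 K{\left(-11,13 \right)} + g = 159 \cdot \frac{4}{5} + 144 = \frac{636}{5} + 144 = \frac{1356}{5}$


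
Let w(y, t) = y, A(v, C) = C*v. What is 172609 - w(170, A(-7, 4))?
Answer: 172439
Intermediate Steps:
172609 - w(170, A(-7, 4)) = 172609 - 1*170 = 172609 - 170 = 172439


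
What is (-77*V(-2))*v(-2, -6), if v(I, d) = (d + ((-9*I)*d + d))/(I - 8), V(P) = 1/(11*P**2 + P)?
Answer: -22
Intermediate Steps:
V(P) = 1/(P + 11*P**2)
v(I, d) = (2*d - 9*I*d)/(-8 + I) (v(I, d) = (d + (-9*I*d + d))/(-8 + I) = (d + (d - 9*I*d))/(-8 + I) = (2*d - 9*I*d)/(-8 + I))
(-77*V(-2))*v(-2, -6) = (-77/((-2)*(1 + 11*(-2))))*(-6*(2 - 9*(-2))/(-8 - 2)) = (-(-77)/(2*(1 - 22)))*(-6*(2 + 18)/(-10)) = (-(-77)/(2*(-21)))*(-6*(-1/10)*20) = -(-77)*(-1)/(2*21)*12 = -77*1/42*12 = -11/6*12 = -22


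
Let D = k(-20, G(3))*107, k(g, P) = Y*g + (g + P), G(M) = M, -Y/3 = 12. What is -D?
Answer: -75221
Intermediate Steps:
Y = -36 (Y = -3*12 = -36)
k(g, P) = P - 35*g (k(g, P) = -36*g + (g + P) = -36*g + (P + g) = P - 35*g)
D = 75221 (D = (3 - 35*(-20))*107 = (3 + 700)*107 = 703*107 = 75221)
-D = -1*75221 = -75221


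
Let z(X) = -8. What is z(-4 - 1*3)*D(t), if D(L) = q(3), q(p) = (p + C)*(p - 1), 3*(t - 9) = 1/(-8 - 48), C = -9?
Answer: 96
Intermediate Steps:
t = 1511/168 (t = 9 + 1/(3*(-8 - 48)) = 9 + (⅓)/(-56) = 9 + (⅓)*(-1/56) = 9 - 1/168 = 1511/168 ≈ 8.9940)
q(p) = (-1 + p)*(-9 + p) (q(p) = (p - 9)*(p - 1) = (-9 + p)*(-1 + p) = (-1 + p)*(-9 + p))
D(L) = -12 (D(L) = 9 + 3² - 10*3 = 9 + 9 - 30 = -12)
z(-4 - 1*3)*D(t) = -8*(-12) = 96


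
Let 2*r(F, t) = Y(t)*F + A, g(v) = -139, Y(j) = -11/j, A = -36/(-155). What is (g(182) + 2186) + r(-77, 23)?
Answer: 14727223/7130 ≈ 2065.5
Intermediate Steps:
A = 36/155 (A = -36*(-1/155) = 36/155 ≈ 0.23226)
r(F, t) = 18/155 - 11*F/(2*t) (r(F, t) = ((-11/t)*F + 36/155)/2 = (-11*F/t + 36/155)/2 = (36/155 - 11*F/t)/2 = 18/155 - 11*F/(2*t))
(g(182) + 2186) + r(-77, 23) = (-139 + 2186) + (1/310)*(-1705*(-77) + 36*23)/23 = 2047 + (1/310)*(1/23)*(131285 + 828) = 2047 + (1/310)*(1/23)*132113 = 2047 + 132113/7130 = 14727223/7130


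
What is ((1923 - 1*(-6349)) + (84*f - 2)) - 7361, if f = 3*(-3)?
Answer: 153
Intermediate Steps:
f = -9
((1923 - 1*(-6349)) + (84*f - 2)) - 7361 = ((1923 - 1*(-6349)) + (84*(-9) - 2)) - 7361 = ((1923 + 6349) + (-756 - 2)) - 7361 = (8272 - 758) - 7361 = 7514 - 7361 = 153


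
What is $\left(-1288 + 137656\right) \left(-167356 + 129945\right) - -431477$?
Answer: $-5101231771$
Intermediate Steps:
$\left(-1288 + 137656\right) \left(-167356 + 129945\right) - -431477 = 136368 \left(-37411\right) + 431477 = -5101663248 + 431477 = -5101231771$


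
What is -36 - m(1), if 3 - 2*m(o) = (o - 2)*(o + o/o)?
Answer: -77/2 ≈ -38.500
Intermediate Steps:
m(o) = 3/2 - (1 + o)*(-2 + o)/2 (m(o) = 3/2 - (o - 2)*(o + o/o)/2 = 3/2 - (-2 + o)*(o + 1)/2 = 3/2 - (-2 + o)*(1 + o)/2 = 3/2 - (1 + o)*(-2 + o)/2)
-36 - m(1) = -36 - (5/2 + (1/2)*1 - 1/2*1**2) = -36 - (5/2 + 1/2 - 1/2*1) = -36 - (5/2 + 1/2 - 1/2) = -36 - 1*5/2 = -36 - 5/2 = -77/2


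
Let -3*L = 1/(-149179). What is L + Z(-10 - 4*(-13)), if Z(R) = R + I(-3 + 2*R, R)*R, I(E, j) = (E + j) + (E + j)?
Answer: 4642748839/447537 ≈ 10374.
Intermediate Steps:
I(E, j) = 2*E + 2*j
Z(R) = R + R*(-6 + 6*R) (Z(R) = R + (2*(-3 + 2*R) + 2*R)*R = R + ((-6 + 4*R) + 2*R)*R = R + (-6 + 6*R)*R = R + R*(-6 + 6*R))
L = 1/447537 (L = -⅓/(-149179) = -⅓*(-1/149179) = 1/447537 ≈ 2.2345e-6)
L + Z(-10 - 4*(-13)) = 1/447537 + (-10 - 4*(-13))*(-5 + 6*(-10 - 4*(-13))) = 1/447537 + (-10 + 52)*(-5 + 6*(-10 + 52)) = 1/447537 + 42*(-5 + 6*42) = 1/447537 + 42*(-5 + 252) = 1/447537 + 42*247 = 1/447537 + 10374 = 4642748839/447537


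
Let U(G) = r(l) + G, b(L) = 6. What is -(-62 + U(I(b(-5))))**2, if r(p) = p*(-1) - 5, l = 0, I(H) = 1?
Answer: -4356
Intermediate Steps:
r(p) = -5 - p (r(p) = -p - 5 = -5 - p)
U(G) = -5 + G (U(G) = (-5 - 1*0) + G = (-5 + 0) + G = -5 + G)
-(-62 + U(I(b(-5))))**2 = -(-62 + (-5 + 1))**2 = -(-62 - 4)**2 = -1*(-66)**2 = -1*4356 = -4356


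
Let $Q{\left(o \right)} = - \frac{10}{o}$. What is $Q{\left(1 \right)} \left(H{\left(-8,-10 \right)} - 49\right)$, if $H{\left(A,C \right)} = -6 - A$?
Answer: $470$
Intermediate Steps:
$Q{\left(1 \right)} \left(H{\left(-8,-10 \right)} - 49\right) = - \frac{10}{1} \left(\left(-6 - -8\right) - 49\right) = \left(-10\right) 1 \left(\left(-6 + 8\right) - 49\right) = - 10 \left(2 - 49\right) = \left(-10\right) \left(-47\right) = 470$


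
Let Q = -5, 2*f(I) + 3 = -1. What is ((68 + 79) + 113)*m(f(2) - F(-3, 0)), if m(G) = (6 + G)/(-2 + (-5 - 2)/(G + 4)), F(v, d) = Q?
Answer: -780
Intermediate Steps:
f(I) = -2 (f(I) = -3/2 + (½)*(-1) = -3/2 - ½ = -2)
F(v, d) = -5
m(G) = (6 + G)/(-2 - 7/(4 + G))
((68 + 79) + 113)*m(f(2) - F(-3, 0)) = ((68 + 79) + 113)*((-24 - (-2 - 1*(-5))² - 10*(-2 - 1*(-5)))/(15 + 2*(-2 - 1*(-5)))) = (147 + 113)*((-24 - (-2 + 5)² - 10*(-2 + 5))/(15 + 2*(-2 + 5))) = 260*((-24 - 1*3² - 10*3)/(15 + 2*3)) = 260*((-24 - 1*9 - 30)/(15 + 6)) = 260*((-24 - 9 - 30)/21) = 260*((1/21)*(-63)) = 260*(-3) = -780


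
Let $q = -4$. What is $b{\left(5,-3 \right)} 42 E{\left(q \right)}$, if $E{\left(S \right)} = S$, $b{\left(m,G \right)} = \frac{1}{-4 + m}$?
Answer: $-168$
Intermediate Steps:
$b{\left(5,-3 \right)} 42 E{\left(q \right)} = \frac{1}{-4 + 5} \cdot 42 \left(-4\right) = 1^{-1} \cdot 42 \left(-4\right) = 1 \cdot 42 \left(-4\right) = 42 \left(-4\right) = -168$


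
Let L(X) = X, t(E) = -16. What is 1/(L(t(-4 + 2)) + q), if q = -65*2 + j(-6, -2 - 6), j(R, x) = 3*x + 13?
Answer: -1/157 ≈ -0.0063694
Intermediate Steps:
j(R, x) = 13 + 3*x
q = -141 (q = -65*2 + (13 + 3*(-2 - 6)) = -130 + (13 + 3*(-8)) = -130 + (13 - 24) = -130 - 11 = -141)
1/(L(t(-4 + 2)) + q) = 1/(-16 - 141) = 1/(-157) = -1/157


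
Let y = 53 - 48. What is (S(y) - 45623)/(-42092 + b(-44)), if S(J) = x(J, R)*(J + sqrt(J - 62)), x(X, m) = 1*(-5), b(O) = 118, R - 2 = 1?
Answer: 22824/20987 + 5*I*sqrt(57)/41974 ≈ 1.0875 + 0.00089935*I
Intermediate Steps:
R = 3 (R = 2 + 1 = 3)
x(X, m) = -5
y = 5
S(J) = -5*J - 5*sqrt(-62 + J) (S(J) = -5*(J + sqrt(J - 62)) = -5*(J + sqrt(-62 + J)) = -5*J - 5*sqrt(-62 + J))
(S(y) - 45623)/(-42092 + b(-44)) = ((-5*5 - 5*sqrt(-62 + 5)) - 45623)/(-42092 + 118) = ((-25 - 5*I*sqrt(57)) - 45623)/(-41974) = ((-25 - 5*I*sqrt(57)) - 45623)*(-1/41974) = (-45648 - 5*I*sqrt(57))*(-1/41974) = 22824/20987 + 5*I*sqrt(57)/41974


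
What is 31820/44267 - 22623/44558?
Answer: 416383219/1972448986 ≈ 0.21110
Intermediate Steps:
31820/44267 - 22623/44558 = 416383219/1972448986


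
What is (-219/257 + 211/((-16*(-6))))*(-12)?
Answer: -33203/2056 ≈ -16.149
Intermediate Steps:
(-219/257 + 211/((-16*(-6))))*(-12) = (-219*1/257 + 211/96)*(-12) = (-219/257 + 211*(1/96))*(-12) = (-219/257 + 211/96)*(-12) = (33203/24672)*(-12) = -33203/2056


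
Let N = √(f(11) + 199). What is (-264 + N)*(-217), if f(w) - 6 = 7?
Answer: 57288 - 434*√53 ≈ 54128.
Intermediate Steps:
f(w) = 13 (f(w) = 6 + 7 = 13)
N = 2*√53 (N = √(13 + 199) = √212 = 2*√53 ≈ 14.560)
(-264 + N)*(-217) = (-264 + 2*√53)*(-217) = 57288 - 434*√53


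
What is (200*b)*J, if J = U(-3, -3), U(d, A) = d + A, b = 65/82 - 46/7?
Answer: 1990200/287 ≈ 6934.5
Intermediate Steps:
b = -3317/574 (b = 65*(1/82) - 46*⅐ = 65/82 - 46/7 = -3317/574 ≈ -5.7787)
U(d, A) = A + d
J = -6 (J = -3 - 3 = -6)
(200*b)*J = (200*(-3317/574))*(-6) = -331700/287*(-6) = 1990200/287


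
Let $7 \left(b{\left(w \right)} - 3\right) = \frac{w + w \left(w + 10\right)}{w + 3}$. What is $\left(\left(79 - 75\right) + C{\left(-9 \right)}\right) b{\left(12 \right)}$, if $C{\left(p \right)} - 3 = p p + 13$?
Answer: $\frac{19897}{35} \approx 568.49$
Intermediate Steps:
$b{\left(w \right)} = 3 + \frac{w + w \left(10 + w\right)}{7 \left(3 + w\right)}$ ($b{\left(w \right)} = 3 + \frac{\left(w + w \left(w + 10\right)\right) \frac{1}{w + 3}}{7} = 3 + \frac{\left(w + w \left(10 + w\right)\right) \frac{1}{3 + w}}{7} = 3 + \frac{\frac{1}{3 + w} \left(w + w \left(10 + w\right)\right)}{7} = 3 + \frac{w + w \left(10 + w\right)}{7 \left(3 + w\right)}$)
$C{\left(p \right)} = 16 + p^{2}$ ($C{\left(p \right)} = 3 + \left(p p + 13\right) = 3 + \left(p^{2} + 13\right) = 3 + \left(13 + p^{2}\right) = 16 + p^{2}$)
$\left(\left(79 - 75\right) + C{\left(-9 \right)}\right) b{\left(12 \right)} = \left(\left(79 - 75\right) + \left(16 + \left(-9\right)^{2}\right)\right) \frac{63 + 12^{2} + 32 \cdot 12}{7 \left(3 + 12\right)} = \left(\left(79 - 75\right) + \left(16 + 81\right)\right) \frac{63 + 144 + 384}{7 \cdot 15} = \left(4 + 97\right) \frac{1}{7} \cdot \frac{1}{15} \cdot 591 = 101 \cdot \frac{197}{35} = \frac{19897}{35}$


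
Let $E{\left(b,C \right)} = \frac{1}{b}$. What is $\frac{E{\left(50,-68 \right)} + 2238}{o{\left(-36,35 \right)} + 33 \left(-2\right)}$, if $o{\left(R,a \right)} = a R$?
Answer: $- \frac{111901}{66300} \approx -1.6878$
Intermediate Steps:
$o{\left(R,a \right)} = R a$
$\frac{E{\left(50,-68 \right)} + 2238}{o{\left(-36,35 \right)} + 33 \left(-2\right)} = \frac{\frac{1}{50} + 2238}{\left(-36\right) 35 + 33 \left(-2\right)} = \frac{\frac{1}{50} + 2238}{-1260 - 66} = \frac{111901}{50 \left(-1326\right)} = \frac{111901}{50} \left(- \frac{1}{1326}\right) = - \frac{111901}{66300}$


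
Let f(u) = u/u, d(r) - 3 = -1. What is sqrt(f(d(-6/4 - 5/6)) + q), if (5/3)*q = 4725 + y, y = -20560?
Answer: 10*I*sqrt(95) ≈ 97.468*I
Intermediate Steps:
d(r) = 2 (d(r) = 3 - 1 = 2)
q = -9501 (q = 3*(4725 - 20560)/5 = (3/5)*(-15835) = -9501)
f(u) = 1
sqrt(f(d(-6/4 - 5/6)) + q) = sqrt(1 - 9501) = sqrt(-9500) = 10*I*sqrt(95)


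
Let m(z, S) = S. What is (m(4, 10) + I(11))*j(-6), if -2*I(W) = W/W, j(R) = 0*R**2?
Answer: 0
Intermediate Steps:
j(R) = 0
I(W) = -1/2 (I(W) = -W/(2*W) = -1/2*1 = -1/2)
(m(4, 10) + I(11))*j(-6) = (10 - 1/2)*0 = (19/2)*0 = 0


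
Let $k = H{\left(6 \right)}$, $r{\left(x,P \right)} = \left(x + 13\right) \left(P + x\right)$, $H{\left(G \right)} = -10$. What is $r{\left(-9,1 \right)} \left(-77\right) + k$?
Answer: $2454$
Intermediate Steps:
$r{\left(x,P \right)} = \left(13 + x\right) \left(P + x\right)$
$k = -10$
$r{\left(-9,1 \right)} \left(-77\right) + k = \left(\left(-9\right)^{2} + 13 \cdot 1 + 13 \left(-9\right) + 1 \left(-9\right)\right) \left(-77\right) - 10 = \left(81 + 13 - 117 - 9\right) \left(-77\right) - 10 = \left(-32\right) \left(-77\right) - 10 = 2464 - 10 = 2454$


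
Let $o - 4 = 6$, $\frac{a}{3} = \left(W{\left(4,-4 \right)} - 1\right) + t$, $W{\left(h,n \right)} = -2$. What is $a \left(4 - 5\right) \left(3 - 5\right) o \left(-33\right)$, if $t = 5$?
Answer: $-3960$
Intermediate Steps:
$a = 6$ ($a = 3 \left(\left(-2 - 1\right) + 5\right) = 3 \left(-3 + 5\right) = 3 \cdot 2 = 6$)
$o = 10$ ($o = 4 + 6 = 10$)
$a \left(4 - 5\right) \left(3 - 5\right) o \left(-33\right) = 6 \left(4 - 5\right) \left(3 - 5\right) 10 \left(-33\right) = 6 \left(\left(-1\right) \left(-2\right)\right) 10 \left(-33\right) = 6 \cdot 2 \cdot 10 \left(-33\right) = 12 \cdot 10 \left(-33\right) = 120 \left(-33\right) = -3960$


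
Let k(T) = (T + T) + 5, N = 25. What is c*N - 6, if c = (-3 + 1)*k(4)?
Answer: -656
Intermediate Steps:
k(T) = 5 + 2*T (k(T) = 2*T + 5 = 5 + 2*T)
c = -26 (c = (-3 + 1)*(5 + 2*4) = -2*(5 + 8) = -2*13 = -26)
c*N - 6 = -26*25 - 6 = -650 - 6 = -656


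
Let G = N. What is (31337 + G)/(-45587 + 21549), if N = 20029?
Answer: -3669/1717 ≈ -2.1369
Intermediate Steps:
G = 20029
(31337 + G)/(-45587 + 21549) = (31337 + 20029)/(-45587 + 21549) = 51366/(-24038) = 51366*(-1/24038) = -3669/1717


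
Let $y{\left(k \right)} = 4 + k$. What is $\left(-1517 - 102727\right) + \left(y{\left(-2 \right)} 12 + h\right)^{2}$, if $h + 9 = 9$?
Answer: $-103668$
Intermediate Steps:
$h = 0$ ($h = -9 + 9 = 0$)
$\left(-1517 - 102727\right) + \left(y{\left(-2 \right)} 12 + h\right)^{2} = \left(-1517 - 102727\right) + \left(\left(4 - 2\right) 12 + 0\right)^{2} = -104244 + \left(2 \cdot 12 + 0\right)^{2} = -104244 + \left(24 + 0\right)^{2} = -104244 + 24^{2} = -104244 + 576 = -103668$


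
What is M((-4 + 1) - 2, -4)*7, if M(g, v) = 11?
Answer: 77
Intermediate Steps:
M((-4 + 1) - 2, -4)*7 = 11*7 = 77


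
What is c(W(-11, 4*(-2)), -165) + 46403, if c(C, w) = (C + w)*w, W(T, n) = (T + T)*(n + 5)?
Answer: 62738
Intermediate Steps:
W(T, n) = 2*T*(5 + n) (W(T, n) = (2*T)*(5 + n) = 2*T*(5 + n))
c(C, w) = w*(C + w)
c(W(-11, 4*(-2)), -165) + 46403 = -165*(2*(-11)*(5 + 4*(-2)) - 165) + 46403 = -165*(2*(-11)*(5 - 8) - 165) + 46403 = -165*(2*(-11)*(-3) - 165) + 46403 = -165*(66 - 165) + 46403 = -165*(-99) + 46403 = 16335 + 46403 = 62738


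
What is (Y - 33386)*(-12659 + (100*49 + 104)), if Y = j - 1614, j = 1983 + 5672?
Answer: 209325975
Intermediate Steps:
j = 7655
Y = 6041 (Y = 7655 - 1614 = 6041)
(Y - 33386)*(-12659 + (100*49 + 104)) = (6041 - 33386)*(-12659 + (100*49 + 104)) = -27345*(-12659 + (4900 + 104)) = -27345*(-12659 + 5004) = -27345*(-7655) = 209325975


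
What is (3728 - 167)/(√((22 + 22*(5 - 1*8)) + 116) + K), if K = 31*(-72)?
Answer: -110391/69191 - 1187*√2/276764 ≈ -1.6015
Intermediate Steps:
K = -2232
(3728 - 167)/(√((22 + 22*(5 - 1*8)) + 116) + K) = (3728 - 167)/(√((22 + 22*(5 - 1*8)) + 116) - 2232) = 3561/(√((22 + 22*(5 - 8)) + 116) - 2232) = 3561/(√((22 + 22*(-3)) + 116) - 2232) = 3561/(√((22 - 66) + 116) - 2232) = 3561/(√(-44 + 116) - 2232) = 3561/(√72 - 2232) = 3561/(6*√2 - 2232) = 3561/(-2232 + 6*√2)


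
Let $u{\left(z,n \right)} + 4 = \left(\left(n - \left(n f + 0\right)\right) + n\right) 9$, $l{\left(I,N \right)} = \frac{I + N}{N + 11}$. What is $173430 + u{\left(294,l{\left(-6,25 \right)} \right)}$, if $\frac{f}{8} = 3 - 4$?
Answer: $\frac{346947}{2} \approx 1.7347 \cdot 10^{5}$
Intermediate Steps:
$f = -8$ ($f = 8 \left(3 - 4\right) = 8 \left(-1\right) = -8$)
$l{\left(I,N \right)} = \frac{I + N}{11 + N}$
$u{\left(z,n \right)} = -4 + 90 n$ ($u{\left(z,n \right)} = -4 + \left(\left(n - \left(n \left(-8\right) + 0\right)\right) + n\right) 9 = -4 + \left(\left(n - \left(- 8 n + 0\right)\right) + n\right) 9 = -4 + \left(\left(n - - 8 n\right) + n\right) 9 = -4 + \left(\left(n + 8 n\right) + n\right) 9 = -4 + \left(9 n + n\right) 9 = -4 + 10 n 9 = -4 + 90 n$)
$173430 + u{\left(294,l{\left(-6,25 \right)} \right)} = 173430 - \left(4 - 90 \frac{-6 + 25}{11 + 25}\right) = 173430 - \left(4 - 90 \cdot \frac{1}{36} \cdot 19\right) = 173430 + \left(-4 + 90 \cdot \frac{19}{36}\right) = 173430 + \left(-4 + \frac{95}{2}\right) = 173430 + \frac{87}{2} = \frac{346947}{2}$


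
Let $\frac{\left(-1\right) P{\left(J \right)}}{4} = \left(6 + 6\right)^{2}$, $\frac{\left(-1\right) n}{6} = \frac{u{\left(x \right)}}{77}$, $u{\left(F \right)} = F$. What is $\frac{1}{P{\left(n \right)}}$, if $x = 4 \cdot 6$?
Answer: $- \frac{1}{576} \approx -0.0017361$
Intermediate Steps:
$x = 24$
$n = - \frac{144}{77}$ ($n = - 6 \cdot \frac{24}{77} = - 6 \cdot 24 \cdot \frac{1}{77} = \left(-6\right) \frac{24}{77} = - \frac{144}{77} \approx -1.8701$)
$P{\left(J \right)} = -576$ ($P{\left(J \right)} = - 4 \left(6 + 6\right)^{2} = - 4 \cdot 12^{2} = \left(-4\right) 144 = -576$)
$\frac{1}{P{\left(n \right)}} = \frac{1}{-576} = - \frac{1}{576}$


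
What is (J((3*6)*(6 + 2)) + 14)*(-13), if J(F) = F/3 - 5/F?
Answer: -115999/144 ≈ -805.55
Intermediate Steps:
J(F) = -5/F + F/3 (J(F) = F*(⅓) - 5/F = F/3 - 5/F = -5/F + F/3)
(J((3*6)*(6 + 2)) + 14)*(-13) = ((-5*1/(18*(6 + 2)) + ((3*6)*(6 + 2))/3) + 14)*(-13) = ((-5/(18*8) + (18*8)/3) + 14)*(-13) = ((-5/144 + (⅓)*144) + 14)*(-13) = ((-5*1/144 + 48) + 14)*(-13) = ((-5/144 + 48) + 14)*(-13) = (6907/144 + 14)*(-13) = (8923/144)*(-13) = -115999/144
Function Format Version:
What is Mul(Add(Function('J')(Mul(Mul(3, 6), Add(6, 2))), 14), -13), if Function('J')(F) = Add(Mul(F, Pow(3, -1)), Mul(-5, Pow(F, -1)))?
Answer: Rational(-115999, 144) ≈ -805.55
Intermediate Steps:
Function('J')(F) = Add(Mul(-5, Pow(F, -1)), Mul(Rational(1, 3), F)) (Function('J')(F) = Add(Mul(F, Rational(1, 3)), Mul(-5, Pow(F, -1))) = Add(Mul(Rational(1, 3), F), Mul(-5, Pow(F, -1))) = Add(Mul(-5, Pow(F, -1)), Mul(Rational(1, 3), F)))
Mul(Add(Function('J')(Mul(Mul(3, 6), Add(6, 2))), 14), -13) = Mul(Add(Add(Mul(-5, Pow(Mul(Mul(3, 6), Add(6, 2)), -1)), Mul(Rational(1, 3), Mul(Mul(3, 6), Add(6, 2)))), 14), -13) = Mul(Add(Add(Mul(-5, Pow(Mul(18, 8), -1)), Mul(Rational(1, 3), Mul(18, 8))), 14), -13) = Mul(Add(Add(Mul(-5, Pow(144, -1)), Mul(Rational(1, 3), 144)), 14), -13) = Mul(Add(Add(Mul(-5, Rational(1, 144)), 48), 14), -13) = Mul(Add(Add(Rational(-5, 144), 48), 14), -13) = Mul(Add(Rational(6907, 144), 14), -13) = Mul(Rational(8923, 144), -13) = Rational(-115999, 144)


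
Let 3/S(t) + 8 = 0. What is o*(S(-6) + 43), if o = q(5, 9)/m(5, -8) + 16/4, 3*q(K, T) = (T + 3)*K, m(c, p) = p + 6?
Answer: -1023/4 ≈ -255.75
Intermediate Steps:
S(t) = -3/8 (S(t) = 3/(-8 + 0) = 3/(-8) = 3*(-1/8) = -3/8)
m(c, p) = 6 + p
q(K, T) = K*(3 + T)/3 (q(K, T) = ((T + 3)*K)/3 = ((3 + T)*K)/3 = (K*(3 + T))/3 = K*(3 + T)/3)
o = -6 (o = ((1/3)*5*(3 + 9))/(6 - 8) + 16/4 = ((1/3)*5*12)/(-2) + 16*(1/4) = 20*(-1/2) + 4 = -10 + 4 = -6)
o*(S(-6) + 43) = -6*(-3/8 + 43) = -6*341/8 = -1023/4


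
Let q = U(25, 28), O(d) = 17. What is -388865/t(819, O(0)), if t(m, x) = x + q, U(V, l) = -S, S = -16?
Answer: -388865/33 ≈ -11784.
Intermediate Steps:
U(V, l) = 16 (U(V, l) = -1*(-16) = 16)
q = 16
t(m, x) = 16 + x (t(m, x) = x + 16 = 16 + x)
-388865/t(819, O(0)) = -388865/(16 + 17) = -388865/33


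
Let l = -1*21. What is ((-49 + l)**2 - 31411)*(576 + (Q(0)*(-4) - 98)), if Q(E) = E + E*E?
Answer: -12672258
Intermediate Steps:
l = -21
Q(E) = E + E**2
((-49 + l)**2 - 31411)*(576 + (Q(0)*(-4) - 98)) = ((-49 - 21)**2 - 31411)*(576 + ((0*(1 + 0))*(-4) - 98)) = ((-70)**2 - 31411)*(576 + ((0*1)*(-4) - 98)) = (4900 - 31411)*(576 + (0*(-4) - 98)) = -26511*(576 + (0 - 98)) = -26511*(576 - 98) = -26511*478 = -12672258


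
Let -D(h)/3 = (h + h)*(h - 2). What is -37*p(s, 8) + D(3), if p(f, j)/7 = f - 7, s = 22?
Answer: -3903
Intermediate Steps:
p(f, j) = -49 + 7*f (p(f, j) = 7*(f - 7) = 7*(-7 + f) = -49 + 7*f)
D(h) = -6*h*(-2 + h) (D(h) = -3*(h + h)*(h - 2) = -3*2*h*(-2 + h) = -6*h*(-2 + h))
-37*p(s, 8) + D(3) = -37*(-49 + 7*22) + 6*3*(2 - 1*3) = -37*(-49 + 154) + 6*3*(2 - 3) = -37*105 + 6*3*(-1) = -3885 - 18 = -3903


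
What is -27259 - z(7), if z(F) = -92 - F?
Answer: -27160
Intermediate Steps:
-27259 - z(7) = -27259 - (-92 - 1*7) = -27259 - (-92 - 7) = -27259 - 1*(-99) = -27259 + 99 = -27160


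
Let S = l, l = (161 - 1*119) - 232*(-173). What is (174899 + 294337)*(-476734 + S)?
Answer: -204847791216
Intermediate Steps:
l = 40178 (l = (161 - 119) + 40136 = 42 + 40136 = 40178)
S = 40178
(174899 + 294337)*(-476734 + S) = (174899 + 294337)*(-476734 + 40178) = 469236*(-436556) = -204847791216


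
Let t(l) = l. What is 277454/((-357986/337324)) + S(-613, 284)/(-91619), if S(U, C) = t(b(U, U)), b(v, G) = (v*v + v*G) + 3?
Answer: -4287532347359425/16399159667 ≈ -2.6145e+5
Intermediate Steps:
b(v, G) = 3 + v² + G*v (b(v, G) = (v² + G*v) + 3 = 3 + v² + G*v)
S(U, C) = 3 + 2*U² (S(U, C) = 3 + U² + U*U = 3 + U² + U² = 3 + 2*U²)
277454/((-357986/337324)) + S(-613, 284)/(-91619) = 277454/((-357986/337324)) + (3 + 2*(-613)²)/(-91619) = 277454/((-357986*1/337324)) + (3 + 2*375769)*(-1/91619) = 277454/(-178993/168662) + (3 + 751538)*(-1/91619) = 277454*(-168662/178993) + 751541*(-1/91619) = -46795946548/178993 - 751541/91619 = -4287532347359425/16399159667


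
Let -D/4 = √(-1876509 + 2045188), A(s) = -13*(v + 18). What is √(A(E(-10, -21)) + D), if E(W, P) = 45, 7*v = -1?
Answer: √(-11375 - 196*√168679)/7 ≈ 43.301*I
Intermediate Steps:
v = -⅐ (v = (⅐)*(-1) = -⅐ ≈ -0.14286)
A(s) = -1625/7 (A(s) = -13*(-⅐ + 18) = -13*125/7 = -1625/7)
D = -4*√168679 (D = -4*√(-1876509 + 2045188) = -4*√168679 ≈ -1642.8)
√(A(E(-10, -21)) + D) = √(-1625/7 - 4*√168679)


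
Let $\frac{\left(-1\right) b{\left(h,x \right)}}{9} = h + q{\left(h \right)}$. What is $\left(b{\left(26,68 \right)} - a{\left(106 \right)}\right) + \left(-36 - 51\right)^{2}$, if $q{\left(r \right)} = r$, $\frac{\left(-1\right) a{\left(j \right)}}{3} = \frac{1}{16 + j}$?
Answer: $\frac{866325}{122} \approx 7101.0$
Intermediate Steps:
$a{\left(j \right)} = - \frac{3}{16 + j}$
$b{\left(h,x \right)} = - 18 h$ ($b{\left(h,x \right)} = - 9 \left(h + h\right) = - 9 \cdot 2 h = - 18 h$)
$\left(b{\left(26,68 \right)} - a{\left(106 \right)}\right) + \left(-36 - 51\right)^{2} = \left(\left(-18\right) 26 - - \frac{3}{16 + 106}\right) + \left(-36 - 51\right)^{2} = \left(-468 - - \frac{3}{122}\right) + \left(-87\right)^{2} = \left(-468 - \left(-3\right) \frac{1}{122}\right) + 7569 = \left(-468 - - \frac{3}{122}\right) + 7569 = \left(-468 + \frac{3}{122}\right) + 7569 = - \frac{57093}{122} + 7569 = \frac{866325}{122}$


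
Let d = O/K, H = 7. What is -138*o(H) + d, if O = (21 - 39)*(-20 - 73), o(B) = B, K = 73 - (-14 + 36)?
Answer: -15864/17 ≈ -933.18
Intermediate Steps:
K = 51 (K = 73 - 1*22 = 73 - 22 = 51)
O = 1674 (O = -18*(-93) = 1674)
d = 558/17 (d = 1674/51 = 1674*(1/51) = 558/17 ≈ 32.824)
-138*o(H) + d = -138*7 + 558/17 = -966 + 558/17 = -15864/17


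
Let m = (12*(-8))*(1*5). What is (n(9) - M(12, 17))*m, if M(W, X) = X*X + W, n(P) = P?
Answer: 140160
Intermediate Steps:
M(W, X) = W + X² (M(W, X) = X² + W = W + X²)
m = -480 (m = -96*5 = -480)
(n(9) - M(12, 17))*m = (9 - (12 + 17²))*(-480) = (9 - (12 + 289))*(-480) = (9 - 1*301)*(-480) = (9 - 301)*(-480) = -292*(-480) = 140160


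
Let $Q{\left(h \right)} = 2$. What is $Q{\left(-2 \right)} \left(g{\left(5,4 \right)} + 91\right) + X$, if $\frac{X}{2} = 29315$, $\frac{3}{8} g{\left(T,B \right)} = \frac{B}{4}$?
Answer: $\frac{176452}{3} \approx 58817.0$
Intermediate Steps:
$g{\left(T,B \right)} = \frac{2 B}{3}$ ($g{\left(T,B \right)} = \frac{8 \frac{B}{4}}{3} = \frac{2 B}{3}$)
$X = 58630$ ($X = 2 \cdot 29315 = 58630$)
$Q{\left(-2 \right)} \left(g{\left(5,4 \right)} + 91\right) + X = 2 \left(\frac{2}{3} \cdot 4 + 91\right) + 58630 = 2 \left(\frac{8}{3} + 91\right) + 58630 = 2 \cdot \frac{281}{3} + 58630 = \frac{562}{3} + 58630 = \frac{176452}{3}$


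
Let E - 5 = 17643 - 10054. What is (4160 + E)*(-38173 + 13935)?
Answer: -284893452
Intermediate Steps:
E = 7594 (E = 5 + (17643 - 10054) = 5 + 7589 = 7594)
(4160 + E)*(-38173 + 13935) = (4160 + 7594)*(-38173 + 13935) = 11754*(-24238) = -284893452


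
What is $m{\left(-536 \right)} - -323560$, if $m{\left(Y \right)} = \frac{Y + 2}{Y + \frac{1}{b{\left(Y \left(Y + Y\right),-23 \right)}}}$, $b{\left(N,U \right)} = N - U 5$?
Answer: $\frac{99670684119098}{308042951} \approx 3.2356 \cdot 10^{5}$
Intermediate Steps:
$b{\left(N,U \right)} = N - 5 U$
$m{\left(Y \right)} = \frac{2 + Y}{Y + \frac{1}{115 + 2 Y^{2}}}$ ($m{\left(Y \right)} = \frac{Y + 2}{Y + \frac{1}{Y \left(Y + Y\right) - -115}} = \frac{2 + Y}{Y + \frac{1}{Y 2 Y + 115}} = \frac{2 + Y}{Y + \frac{1}{2 Y^{2} + 115}} = \frac{2 + Y}{Y + \frac{1}{115 + 2 Y^{2}}}$)
$m{\left(-536 \right)} - -323560 = \frac{\left(2 - 536\right) \left(115 + 2 \left(-536\right)^{2}\right)}{1 - 536 \left(115 + 2 \left(-536\right)^{2}\right)} - -323560 = \frac{1}{1 - 536 \left(115 + 2 \cdot 287296\right)} \left(-534\right) \left(115 + 2 \cdot 287296\right) + 323560 = \frac{1}{1 - 536 \left(115 + 574592\right)} \left(-534\right) \left(115 + 574592\right) + 323560 = \frac{1}{1 - 308042952} \left(-534\right) 574707 + 323560 = \frac{1}{-308042951} \left(-534\right) 574707 + 323560 = \left(- \frac{1}{308042951}\right) \left(-534\right) 574707 + 323560 = \frac{306893538}{308042951} + 323560 = \frac{99670684119098}{308042951}$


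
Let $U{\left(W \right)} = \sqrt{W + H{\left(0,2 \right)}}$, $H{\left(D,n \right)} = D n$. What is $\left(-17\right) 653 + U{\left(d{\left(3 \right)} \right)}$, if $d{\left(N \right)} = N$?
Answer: $-11101 + \sqrt{3} \approx -11099.0$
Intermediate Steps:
$U{\left(W \right)} = \sqrt{W}$ ($U{\left(W \right)} = \sqrt{W + 0 \cdot 2} = \sqrt{W + 0} = \sqrt{W}$)
$\left(-17\right) 653 + U{\left(d{\left(3 \right)} \right)} = \left(-17\right) 653 + \sqrt{3} = -11101 + \sqrt{3}$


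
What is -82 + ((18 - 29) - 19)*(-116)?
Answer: 3398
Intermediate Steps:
-82 + ((18 - 29) - 19)*(-116) = -82 + (-11 - 19)*(-116) = -82 - 30*(-116) = -82 + 3480 = 3398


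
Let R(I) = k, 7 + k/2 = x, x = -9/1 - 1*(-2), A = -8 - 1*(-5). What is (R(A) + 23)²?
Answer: 25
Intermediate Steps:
A = -3 (A = -8 + 5 = -3)
x = -7 (x = -9*1 + 2 = -9 + 2 = -7)
k = -28 (k = -14 + 2*(-7) = -14 - 14 = -28)
R(I) = -28
(R(A) + 23)² = (-28 + 23)² = (-5)² = 25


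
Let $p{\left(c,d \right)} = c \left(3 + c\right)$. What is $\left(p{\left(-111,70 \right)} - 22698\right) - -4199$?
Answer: $-6511$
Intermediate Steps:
$\left(p{\left(-111,70 \right)} - 22698\right) - -4199 = \left(- 111 \left(3 - 111\right) - 22698\right) - -4199 = \left(\left(-111\right) \left(-108\right) - 22698\right) + 4199 = \left(11988 - 22698\right) + 4199 = -10710 + 4199 = -6511$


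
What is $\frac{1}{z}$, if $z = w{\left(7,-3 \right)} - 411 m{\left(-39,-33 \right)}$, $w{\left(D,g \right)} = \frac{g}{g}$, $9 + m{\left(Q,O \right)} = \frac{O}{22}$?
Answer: $\frac{2}{8633} \approx 0.00023167$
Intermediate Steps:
$m{\left(Q,O \right)} = -9 + \frac{O}{22}$
$w{\left(D,g \right)} = 1$
$z = \frac{8633}{2}$ ($z = 1 - 411 \left(-9 + \frac{1}{22} \left(-33\right)\right) = 1 - 411 \left(-9 - \frac{3}{2}\right) = 1 - - \frac{8631}{2} = 1 + \frac{8631}{2} = \frac{8633}{2} \approx 4316.5$)
$\frac{1}{z} = \frac{1}{\frac{8633}{2}} = \frac{2}{8633}$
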